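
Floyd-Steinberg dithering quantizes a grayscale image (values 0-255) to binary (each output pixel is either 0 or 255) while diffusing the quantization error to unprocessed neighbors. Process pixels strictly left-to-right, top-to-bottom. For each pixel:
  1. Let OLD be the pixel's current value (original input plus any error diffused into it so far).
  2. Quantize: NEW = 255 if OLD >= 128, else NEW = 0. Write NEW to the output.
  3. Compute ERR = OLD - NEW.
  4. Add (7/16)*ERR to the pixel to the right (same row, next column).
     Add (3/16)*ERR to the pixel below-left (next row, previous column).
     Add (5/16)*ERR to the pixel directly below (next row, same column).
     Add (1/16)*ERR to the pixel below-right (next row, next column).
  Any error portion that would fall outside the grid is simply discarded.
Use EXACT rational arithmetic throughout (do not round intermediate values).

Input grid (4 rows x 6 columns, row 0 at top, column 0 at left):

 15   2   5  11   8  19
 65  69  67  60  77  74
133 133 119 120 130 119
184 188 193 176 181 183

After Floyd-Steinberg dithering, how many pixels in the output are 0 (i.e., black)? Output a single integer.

(0,0): OLD=15 → NEW=0, ERR=15
(0,1): OLD=137/16 → NEW=0, ERR=137/16
(0,2): OLD=2239/256 → NEW=0, ERR=2239/256
(0,3): OLD=60729/4096 → NEW=0, ERR=60729/4096
(0,4): OLD=949391/65536 → NEW=0, ERR=949391/65536
(0,5): OLD=26568681/1048576 → NEW=0, ERR=26568681/1048576
(1,0): OLD=18251/256 → NEW=0, ERR=18251/256
(1,1): OLD=215949/2048 → NEW=0, ERR=215949/2048
(1,2): OLD=7810577/65536 → NEW=0, ERR=7810577/65536
(1,3): OLD=31467069/262144 → NEW=0, ERR=31467069/262144
(1,4): OLD=2344127511/16777216 → NEW=255, ERR=-1934062569/16777216
(1,5): OLD=8694324337/268435456 → NEW=0, ERR=8694324337/268435456
(2,0): OLD=5736031/32768 → NEW=255, ERR=-2619809/32768
(2,1): OLD=165439109/1048576 → NEW=255, ERR=-101947771/1048576
(2,2): OLD=2395871183/16777216 → NEW=255, ERR=-1882318897/16777216
(2,3): OLD=12651402263/134217728 → NEW=0, ERR=12651402263/134217728
(2,4): OLD=639045626309/4294967296 → NEW=255, ERR=-456171034171/4294967296
(2,5): OLD=5184846421683/68719476736 → NEW=0, ERR=5184846421683/68719476736
(3,0): OLD=2361994991/16777216 → NEW=255, ERR=-1916195089/16777216
(3,1): OLD=10954189763/134217728 → NEW=0, ERR=10954189763/134217728
(3,2): OLD=220377904313/1073741824 → NEW=255, ERR=-53426260807/1073741824
(3,3): OLD=10772530224875/68719476736 → NEW=255, ERR=-6750936342805/68719476736
(3,4): OLD=68646712358923/549755813888 → NEW=0, ERR=68646712358923/549755813888
(3,5): OLD=2239215974069957/8796093022208 → NEW=255, ERR=-3787746593083/8796093022208
Output grid:
  Row 0: ......  (6 black, running=6)
  Row 1: ....#.  (5 black, running=11)
  Row 2: ###.#.  (2 black, running=13)
  Row 3: #.##.#  (2 black, running=15)

Answer: 15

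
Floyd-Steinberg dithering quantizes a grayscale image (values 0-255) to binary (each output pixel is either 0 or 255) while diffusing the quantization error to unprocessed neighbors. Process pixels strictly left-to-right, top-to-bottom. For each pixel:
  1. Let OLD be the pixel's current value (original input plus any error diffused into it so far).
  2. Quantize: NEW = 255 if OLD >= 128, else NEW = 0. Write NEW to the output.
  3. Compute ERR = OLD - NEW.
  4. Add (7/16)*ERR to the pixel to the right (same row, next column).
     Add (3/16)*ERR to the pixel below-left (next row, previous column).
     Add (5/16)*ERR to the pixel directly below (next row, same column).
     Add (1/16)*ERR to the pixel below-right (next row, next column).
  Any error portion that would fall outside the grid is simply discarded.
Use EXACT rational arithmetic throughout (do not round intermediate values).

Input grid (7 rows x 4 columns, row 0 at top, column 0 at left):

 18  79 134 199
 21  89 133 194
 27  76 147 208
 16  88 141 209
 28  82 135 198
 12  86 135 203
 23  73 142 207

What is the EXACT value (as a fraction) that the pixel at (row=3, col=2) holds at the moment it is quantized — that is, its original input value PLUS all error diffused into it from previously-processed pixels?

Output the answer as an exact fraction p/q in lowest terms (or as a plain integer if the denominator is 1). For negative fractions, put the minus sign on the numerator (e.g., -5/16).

Answer: 159458324657/2147483648

Derivation:
(0,0): OLD=18 → NEW=0, ERR=18
(0,1): OLD=695/8 → NEW=0, ERR=695/8
(0,2): OLD=22017/128 → NEW=255, ERR=-10623/128
(0,3): OLD=333191/2048 → NEW=255, ERR=-189049/2048
(1,0): OLD=5493/128 → NEW=0, ERR=5493/128
(1,1): OLD=123379/1024 → NEW=0, ERR=123379/1024
(1,2): OLD=4846383/32768 → NEW=255, ERR=-3509457/32768
(1,3): OLD=59302265/524288 → NEW=0, ERR=59302265/524288
(2,0): OLD=1032225/16384 → NEW=0, ERR=1032225/16384
(2,1): OLD=64915515/524288 → NEW=0, ERR=64915515/524288
(2,2): OLD=205981783/1048576 → NEW=255, ERR=-61405097/1048576
(2,3): OLD=3540545275/16777216 → NEW=255, ERR=-737644805/16777216
(3,0): OLD=494120273/8388608 → NEW=0, ERR=494120273/8388608
(3,1): OLD=19518020047/134217728 → NEW=255, ERR=-14707500593/134217728
(3,2): OLD=159458324657/2147483648 → NEW=0, ERR=159458324657/2147483648
Target (3,2): original=141, with diffused error = 159458324657/2147483648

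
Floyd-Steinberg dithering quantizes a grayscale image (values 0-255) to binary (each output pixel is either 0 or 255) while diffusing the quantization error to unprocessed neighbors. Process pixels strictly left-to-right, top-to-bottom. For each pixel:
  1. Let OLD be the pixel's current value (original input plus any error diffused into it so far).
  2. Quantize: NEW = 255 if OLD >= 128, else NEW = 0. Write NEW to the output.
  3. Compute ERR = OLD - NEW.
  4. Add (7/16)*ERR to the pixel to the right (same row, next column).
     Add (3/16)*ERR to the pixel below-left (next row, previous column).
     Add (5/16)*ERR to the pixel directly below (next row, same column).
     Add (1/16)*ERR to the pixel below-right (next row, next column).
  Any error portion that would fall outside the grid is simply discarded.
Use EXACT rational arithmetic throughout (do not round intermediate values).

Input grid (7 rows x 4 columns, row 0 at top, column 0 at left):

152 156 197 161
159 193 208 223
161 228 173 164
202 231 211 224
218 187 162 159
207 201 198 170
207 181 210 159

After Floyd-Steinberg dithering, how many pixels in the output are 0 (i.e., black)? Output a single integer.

(0,0): OLD=152 → NEW=255, ERR=-103
(0,1): OLD=1775/16 → NEW=0, ERR=1775/16
(0,2): OLD=62857/256 → NEW=255, ERR=-2423/256
(0,3): OLD=642495/4096 → NEW=255, ERR=-401985/4096
(1,0): OLD=37789/256 → NEW=255, ERR=-27491/256
(1,1): OLD=353227/2048 → NEW=255, ERR=-169013/2048
(1,2): OLD=10319911/65536 → NEW=255, ERR=-6391769/65536
(1,3): OLD=156310977/1048576 → NEW=255, ERR=-111075903/1048576
(2,0): OLD=3668969/32768 → NEW=0, ERR=3668969/32768
(2,1): OLD=237185811/1048576 → NEW=255, ERR=-30201069/1048576
(2,2): OLD=219993375/2097152 → NEW=0, ERR=219993375/2097152
(2,3): OLD=5727584835/33554432 → NEW=255, ERR=-2828795325/33554432
(3,0): OLD=3885429465/16777216 → NEW=255, ERR=-392760615/16777216
(3,1): OLD=64001533639/268435456 → NEW=255, ERR=-4449507641/268435456
(3,2): OLD=940264744505/4294967296 → NEW=255, ERR=-154951915975/4294967296
(3,3): OLD=12948616801039/68719476736 → NEW=255, ERR=-4574849766641/68719476736
(4,0): OLD=891533498405/4294967296 → NEW=255, ERR=-203683162075/4294967296
(4,1): OLD=5251698469231/34359738368 → NEW=255, ERR=-3510034814609/34359738368
(4,2): OLD=101720619761167/1099511627776 → NEW=0, ERR=101720619761167/1099511627776
(4,3): OLD=3103546247569433/17592186044416 → NEW=255, ERR=-1382461193756647/17592186044416
(5,0): OLD=95122022547989/549755813888 → NEW=255, ERR=-45065709993451/549755813888
(5,1): OLD=2596522854474163/17592186044416 → NEW=255, ERR=-1889484586851917/17592186044416
(5,2): OLD=1396836920477815/8796093022208 → NEW=255, ERR=-846166800185225/8796093022208
(5,3): OLD=30719634785613807/281474976710656 → NEW=0, ERR=30719634785613807/281474976710656
(6,0): OLD=45386352819597881/281474976710656 → NEW=255, ERR=-26389766241619399/281474976710656
(6,1): OLD=374958745580142111/4503599627370496 → NEW=0, ERR=374958745580142111/4503599627370496
(6,2): OLD=16581453374027057321/72057594037927936 → NEW=255, ERR=-1793233105644566359/72057594037927936
(6,3): OLD=203151221591445014431/1152921504606846976 → NEW=255, ERR=-90843762083300964449/1152921504606846976
Output grid:
  Row 0: #.##  (1 black, running=1)
  Row 1: ####  (0 black, running=1)
  Row 2: .#.#  (2 black, running=3)
  Row 3: ####  (0 black, running=3)
  Row 4: ##.#  (1 black, running=4)
  Row 5: ###.  (1 black, running=5)
  Row 6: #.##  (1 black, running=6)

Answer: 6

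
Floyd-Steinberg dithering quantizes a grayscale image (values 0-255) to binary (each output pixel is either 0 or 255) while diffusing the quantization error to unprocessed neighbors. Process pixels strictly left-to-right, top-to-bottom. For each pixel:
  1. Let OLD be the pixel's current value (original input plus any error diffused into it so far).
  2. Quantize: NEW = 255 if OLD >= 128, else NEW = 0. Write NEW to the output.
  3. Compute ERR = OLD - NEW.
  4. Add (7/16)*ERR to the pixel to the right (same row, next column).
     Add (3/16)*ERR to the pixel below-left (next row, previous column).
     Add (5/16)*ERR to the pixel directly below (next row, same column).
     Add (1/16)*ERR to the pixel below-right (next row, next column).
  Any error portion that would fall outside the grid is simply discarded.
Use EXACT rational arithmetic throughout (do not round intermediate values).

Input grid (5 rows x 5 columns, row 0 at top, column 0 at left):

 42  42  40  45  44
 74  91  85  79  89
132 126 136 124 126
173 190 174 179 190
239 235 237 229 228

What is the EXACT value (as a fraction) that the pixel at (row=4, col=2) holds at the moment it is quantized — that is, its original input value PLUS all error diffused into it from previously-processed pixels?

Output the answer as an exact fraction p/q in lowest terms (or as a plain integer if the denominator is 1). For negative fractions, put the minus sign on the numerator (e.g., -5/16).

(0,0): OLD=42 → NEW=0, ERR=42
(0,1): OLD=483/8 → NEW=0, ERR=483/8
(0,2): OLD=8501/128 → NEW=0, ERR=8501/128
(0,3): OLD=151667/2048 → NEW=0, ERR=151667/2048
(0,4): OLD=2503461/32768 → NEW=0, ERR=2503461/32768
(1,0): OLD=12601/128 → NEW=0, ERR=12601/128
(1,1): OLD=172047/1024 → NEW=255, ERR=-89073/1024
(1,2): OLD=2796987/32768 → NEW=0, ERR=2796987/32768
(1,3): OLD=20704415/131072 → NEW=255, ERR=-12718945/131072
(1,4): OLD=157389821/2097152 → NEW=0, ERR=157389821/2097152
(2,0): OLD=2399509/16384 → NEW=255, ERR=-1778411/16384
(2,1): OLD=38527671/524288 → NEW=0, ERR=38527671/524288
(2,2): OLD=1436070629/8388608 → NEW=255, ERR=-703024411/8388608
(2,3): OLD=10256471519/134217728 → NEW=0, ERR=10256471519/134217728
(2,4): OLD=379718783321/2147483648 → NEW=255, ERR=-167889546919/2147483648
(3,0): OLD=1282266437/8388608 → NEW=255, ERR=-856828603/8388608
(3,1): OLD=9783081057/67108864 → NEW=255, ERR=-7329679263/67108864
(3,2): OLD=255437190523/2147483648 → NEW=0, ERR=255437190523/2147483648
(3,3): OLD=1009416041635/4294967296 → NEW=255, ERR=-85800618845/4294967296
(3,4): OLD=11105407867343/68719476736 → NEW=255, ERR=-6418058700337/68719476736
(4,0): OLD=200362114027/1073741824 → NEW=255, ERR=-73442051093/1073741824
(4,1): OLD=6420564568299/34359738368 → NEW=255, ERR=-2341168715541/34359738368
(4,2): OLD=128526911489573/549755813888 → NEW=255, ERR=-11660821051867/549755813888
Target (4,2): original=237, with diffused error = 128526911489573/549755813888

Answer: 128526911489573/549755813888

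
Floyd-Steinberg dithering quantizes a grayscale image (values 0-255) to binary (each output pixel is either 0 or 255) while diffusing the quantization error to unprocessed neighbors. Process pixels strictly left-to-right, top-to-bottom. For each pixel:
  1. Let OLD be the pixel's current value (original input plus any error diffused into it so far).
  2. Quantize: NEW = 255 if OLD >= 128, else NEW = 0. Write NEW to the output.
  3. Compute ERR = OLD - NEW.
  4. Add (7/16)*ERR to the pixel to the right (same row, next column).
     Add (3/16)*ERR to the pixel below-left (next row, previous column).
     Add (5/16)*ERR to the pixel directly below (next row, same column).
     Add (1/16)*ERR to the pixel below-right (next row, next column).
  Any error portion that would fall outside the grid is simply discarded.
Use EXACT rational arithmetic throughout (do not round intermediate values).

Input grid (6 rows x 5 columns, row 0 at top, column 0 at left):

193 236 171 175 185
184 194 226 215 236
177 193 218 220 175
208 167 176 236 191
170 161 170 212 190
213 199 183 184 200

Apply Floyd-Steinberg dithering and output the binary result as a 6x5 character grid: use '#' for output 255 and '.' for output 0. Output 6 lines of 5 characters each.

Answer: #####
#.###
###.#
#.###
#.##.
###.#

Derivation:
(0,0): OLD=193 → NEW=255, ERR=-62
(0,1): OLD=1671/8 → NEW=255, ERR=-369/8
(0,2): OLD=19305/128 → NEW=255, ERR=-13335/128
(0,3): OLD=265055/2048 → NEW=255, ERR=-257185/2048
(0,4): OLD=4261785/32768 → NEW=255, ERR=-4094055/32768
(1,0): OLD=19965/128 → NEW=255, ERR=-12675/128
(1,1): OLD=115563/1024 → NEW=0, ERR=115563/1024
(1,2): OLD=7090631/32768 → NEW=255, ERR=-1265209/32768
(1,3): OLD=16898683/131072 → NEW=255, ERR=-16524677/131072
(1,4): OLD=280914193/2097152 → NEW=255, ERR=-253859567/2097152
(2,0): OLD=2739657/16384 → NEW=255, ERR=-1438263/16384
(2,1): OLD=92501555/524288 → NEW=255, ERR=-41191885/524288
(2,2): OLD=1300028761/8388608 → NEW=255, ERR=-839066279/8388608
(2,3): OLD=14996331259/134217728 → NEW=0, ERR=14996331259/134217728
(2,4): OLD=382627626525/2147483648 → NEW=255, ERR=-164980703715/2147483648
(3,0): OLD=1391132729/8388608 → NEW=255, ERR=-747962311/8388608
(3,1): OLD=5314842053/67108864 → NEW=0, ERR=5314842053/67108864
(3,2): OLD=419683479687/2147483648 → NEW=255, ERR=-127924850553/2147483648
(3,3): OLD=962923465391/4294967296 → NEW=255, ERR=-132293195089/4294967296
(3,4): OLD=11029443254091/68719476736 → NEW=255, ERR=-6494023313589/68719476736
(4,0): OLD=168562143799/1073741824 → NEW=255, ERR=-105242021321/1073741824
(4,1): OLD=4333651403959/34359738368 → NEW=0, ERR=4333651403959/34359738368
(4,2): OLD=113106222593433/549755813888 → NEW=255, ERR=-27081509948007/549755813888
(4,3): OLD=1401928184947383/8796093022208 → NEW=255, ERR=-841075535715657/8796093022208
(4,4): OLD=16425482653263489/140737488355328 → NEW=0, ERR=16425482653263489/140737488355328
(5,0): OLD=113260219158661/549755813888 → NEW=255, ERR=-26927513382779/549755813888
(5,1): OLD=886746792648143/4398046511104 → NEW=255, ERR=-234755067683377/4398046511104
(5,2): OLD=18888056777883719/140737488355328 → NEW=255, ERR=-17000002752724921/140737488355328
(5,3): OLD=67597171251214825/562949953421312 → NEW=0, ERR=67597171251214825/562949953421312
(5,4): OLD=2549300868486169907/9007199254740992 → NEW=255, ERR=252465058527216947/9007199254740992
Row 0: #####
Row 1: #.###
Row 2: ###.#
Row 3: #.###
Row 4: #.##.
Row 5: ###.#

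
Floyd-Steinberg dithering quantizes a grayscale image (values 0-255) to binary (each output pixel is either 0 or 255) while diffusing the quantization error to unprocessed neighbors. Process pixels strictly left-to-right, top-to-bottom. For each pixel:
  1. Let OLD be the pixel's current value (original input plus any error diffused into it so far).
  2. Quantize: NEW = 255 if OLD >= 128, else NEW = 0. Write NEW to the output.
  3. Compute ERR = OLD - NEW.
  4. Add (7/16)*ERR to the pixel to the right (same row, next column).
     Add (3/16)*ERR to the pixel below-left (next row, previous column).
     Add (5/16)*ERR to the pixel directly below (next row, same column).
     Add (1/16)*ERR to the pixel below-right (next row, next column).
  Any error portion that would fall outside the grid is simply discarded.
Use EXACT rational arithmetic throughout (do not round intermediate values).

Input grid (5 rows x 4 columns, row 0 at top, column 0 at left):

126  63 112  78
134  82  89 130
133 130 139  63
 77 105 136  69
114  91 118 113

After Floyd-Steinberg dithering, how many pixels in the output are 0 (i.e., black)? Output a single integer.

(0,0): OLD=126 → NEW=0, ERR=126
(0,1): OLD=945/8 → NEW=0, ERR=945/8
(0,2): OLD=20951/128 → NEW=255, ERR=-11689/128
(0,3): OLD=77921/2048 → NEW=0, ERR=77921/2048
(1,0): OLD=25027/128 → NEW=255, ERR=-7613/128
(1,1): OLD=85653/1024 → NEW=0, ERR=85653/1024
(1,2): OLD=3656057/32768 → NEW=0, ERR=3656057/32768
(1,3): OLD=96991135/524288 → NEW=255, ERR=-36702305/524288
(2,0): OLD=2131511/16384 → NEW=255, ERR=-2046409/16384
(2,1): OLD=62231437/524288 → NEW=0, ERR=62231437/524288
(2,2): OLD=228483569/1048576 → NEW=255, ERR=-38903311/1048576
(2,3): OLD=534612205/16777216 → NEW=0, ERR=534612205/16777216
(3,0): OLD=505191687/8388608 → NEW=0, ERR=505191687/8388608
(3,1): OLD=20626277337/134217728 → NEW=255, ERR=-13599243303/134217728
(3,2): OLD=200726894759/2147483648 → NEW=0, ERR=200726894759/2147483648
(3,3): OLD=4038388040977/34359738368 → NEW=0, ERR=4038388040977/34359738368
(4,0): OLD=244430740923/2147483648 → NEW=0, ERR=244430740923/2147483648
(4,1): OLD=2240660834929/17179869184 → NEW=255, ERR=-2140205806991/17179869184
(4,2): OLD=59600214158993/549755813888 → NEW=0, ERR=59600214158993/549755813888
(4,3): OLD=1785617138958919/8796093022208 → NEW=255, ERR=-457386581704121/8796093022208
Output grid:
  Row 0: ..#.  (3 black, running=3)
  Row 1: #..#  (2 black, running=5)
  Row 2: #.#.  (2 black, running=7)
  Row 3: .#..  (3 black, running=10)
  Row 4: .#.#  (2 black, running=12)

Answer: 12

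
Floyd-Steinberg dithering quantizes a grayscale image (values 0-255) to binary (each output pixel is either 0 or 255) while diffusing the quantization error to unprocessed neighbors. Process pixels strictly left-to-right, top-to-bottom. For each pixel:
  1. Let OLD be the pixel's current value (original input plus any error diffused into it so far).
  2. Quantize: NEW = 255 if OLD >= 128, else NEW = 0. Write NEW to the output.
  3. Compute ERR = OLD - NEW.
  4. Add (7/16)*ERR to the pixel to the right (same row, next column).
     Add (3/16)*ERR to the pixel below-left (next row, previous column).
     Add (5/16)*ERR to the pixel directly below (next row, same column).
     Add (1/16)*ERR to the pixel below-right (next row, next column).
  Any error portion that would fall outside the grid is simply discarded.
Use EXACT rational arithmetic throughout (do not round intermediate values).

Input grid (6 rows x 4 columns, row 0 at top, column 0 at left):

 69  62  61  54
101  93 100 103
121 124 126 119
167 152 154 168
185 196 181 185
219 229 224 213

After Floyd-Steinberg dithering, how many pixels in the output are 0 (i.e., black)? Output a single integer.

(0,0): OLD=69 → NEW=0, ERR=69
(0,1): OLD=1475/16 → NEW=0, ERR=1475/16
(0,2): OLD=25941/256 → NEW=0, ERR=25941/256
(0,3): OLD=402771/4096 → NEW=0, ERR=402771/4096
(1,0): OLD=35801/256 → NEW=255, ERR=-29479/256
(1,1): OLD=194031/2048 → NEW=0, ERR=194031/2048
(1,2): OLD=12931227/65536 → NEW=255, ERR=-3780453/65536
(1,3): OLD=120402733/1048576 → NEW=0, ERR=120402733/1048576
(2,0): OLD=3367861/32768 → NEW=0, ERR=3367861/32768
(2,1): OLD=189330455/1048576 → NEW=255, ERR=-78056425/1048576
(2,2): OLD=215706259/2097152 → NEW=0, ERR=215706259/2097152
(2,3): OLD=6585974055/33554432 → NEW=255, ERR=-1970406105/33554432
(3,0): OLD=3106483557/16777216 → NEW=255, ERR=-1171706523/16777216
(3,1): OLD=33257024699/268435456 → NEW=0, ERR=33257024699/268435456
(3,2): OLD=965003950917/4294967296 → NEW=255, ERR=-130212709563/4294967296
(3,3): OLD=9814089635939/68719476736 → NEW=255, ERR=-7709376931741/68719476736
(4,0): OLD=800603502017/4294967296 → NEW=255, ERR=-294613158463/4294967296
(4,1): OLD=6688346154179/34359738368 → NEW=255, ERR=-2073387129661/34359738368
(4,2): OLD=144952835574883/1099511627776 → NEW=255, ERR=-135422629507997/1099511627776
(4,3): OLD=1656511403473573/17592186044416 → NEW=0, ERR=1656511403473573/17592186044416
(5,0): OLD=102391835513969/549755813888 → NEW=255, ERR=-37795897027471/549755813888
(5,1): OLD=2686037247950391/17592186044416 → NEW=255, ERR=-1799970193375689/17592186044416
(5,2): OLD=1360148533404739/8796093022208 → NEW=255, ERR=-882855187258301/8796093022208
(5,3): OLD=53709992362993427/281474976710656 → NEW=255, ERR=-18066126698223853/281474976710656
Output grid:
  Row 0: ....  (4 black, running=4)
  Row 1: #.#.  (2 black, running=6)
  Row 2: .#.#  (2 black, running=8)
  Row 3: #.##  (1 black, running=9)
  Row 4: ###.  (1 black, running=10)
  Row 5: ####  (0 black, running=10)

Answer: 10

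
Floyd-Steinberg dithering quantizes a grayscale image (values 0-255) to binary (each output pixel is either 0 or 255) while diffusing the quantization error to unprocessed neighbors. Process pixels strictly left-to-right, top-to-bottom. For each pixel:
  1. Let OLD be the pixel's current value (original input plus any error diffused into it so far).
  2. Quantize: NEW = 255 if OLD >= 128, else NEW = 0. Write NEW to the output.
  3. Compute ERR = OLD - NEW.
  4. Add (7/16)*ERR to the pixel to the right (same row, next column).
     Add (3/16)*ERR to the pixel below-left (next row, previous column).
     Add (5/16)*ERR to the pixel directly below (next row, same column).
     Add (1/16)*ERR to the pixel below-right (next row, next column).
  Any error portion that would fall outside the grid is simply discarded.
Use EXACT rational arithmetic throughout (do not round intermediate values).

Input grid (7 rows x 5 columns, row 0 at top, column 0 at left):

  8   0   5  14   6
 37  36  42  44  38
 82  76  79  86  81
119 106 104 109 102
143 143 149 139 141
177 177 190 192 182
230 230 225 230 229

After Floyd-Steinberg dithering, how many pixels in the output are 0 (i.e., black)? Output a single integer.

(0,0): OLD=8 → NEW=0, ERR=8
(0,1): OLD=7/2 → NEW=0, ERR=7/2
(0,2): OLD=209/32 → NEW=0, ERR=209/32
(0,3): OLD=8631/512 → NEW=0, ERR=8631/512
(0,4): OLD=109569/8192 → NEW=0, ERR=109569/8192
(1,0): OLD=1285/32 → NEW=0, ERR=1285/32
(1,1): OLD=14435/256 → NEW=0, ERR=14435/256
(1,2): OLD=590559/8192 → NEW=0, ERR=590559/8192
(1,3): OLD=2743443/32768 → NEW=0, ERR=2743443/32768
(1,4): OLD=41870809/524288 → NEW=0, ERR=41870809/524288
(2,0): OLD=430577/4096 → NEW=0, ERR=430577/4096
(2,1): OLD=20399787/131072 → NEW=255, ERR=-13023573/131072
(2,2): OLD=162066753/2097152 → NEW=0, ERR=162066753/2097152
(2,3): OLD=5551682995/33554432 → NEW=255, ERR=-3004697165/33554432
(2,4): OLD=38661608229/536870912 → NEW=0, ERR=38661608229/536870912
(3,0): OLD=279382689/2097152 → NEW=255, ERR=-255391071/2097152
(3,1): OLD=716901069/16777216 → NEW=0, ERR=716901069/16777216
(3,2): OLD=66488403871/536870912 → NEW=0, ERR=66488403871/536870912
(3,3): OLD=164852479735/1073741824 → NEW=255, ERR=-108951685385/1073741824
(3,4): OLD=1280150632083/17179869184 → NEW=0, ERR=1280150632083/17179869184
(4,0): OLD=30321330575/268435456 → NEW=0, ERR=30321330575/268435456
(4,1): OLD=1901648543183/8589934592 → NEW=255, ERR=-288784777777/8589934592
(4,2): OLD=21528195830657/137438953472 → NEW=255, ERR=-13518737304703/137438953472
(4,3): OLD=189048639303375/2199023255552 → NEW=0, ERR=189048639303375/2199023255552
(4,4): OLD=6880500292513577/35184372088832 → NEW=255, ERR=-2091514590138583/35184372088832
(5,0): OLD=28311753323213/137438953472 → NEW=255, ERR=-6735179812147/137438953472
(5,1): OLD=146973192332903/1099511627776 → NEW=255, ERR=-133402272749977/1099511627776
(5,2): OLD=4229116908801375/35184372088832 → NEW=0, ERR=4229116908801375/35184372088832
(5,3): OLD=35769690010587953/140737488355328 → NEW=255, ERR=-118369520020687/140737488355328
(5,4): OLD=379267800563214667/2251799813685248 → NEW=255, ERR=-194941151926523573/2251799813685248
(6,0): OLD=3376588779479869/17592186044416 → NEW=255, ERR=-1109418661846211/17592186044416
(6,1): OLD=103565409075552979/562949953421312 → NEW=255, ERR=-39986829046881581/562949953421312
(6,2): OLD=2015318983804425665/9007199254740992 → NEW=255, ERR=-281516826154527295/9007199254740992
(6,3): OLD=29881357333493408779/144115188075855872 → NEW=255, ERR=-6868015625849838581/144115188075855872
(6,4): OLD=417459560723998318093/2305843009213693952 → NEW=255, ERR=-170530406625493639667/2305843009213693952
Output grid:
  Row 0: .....  (5 black, running=5)
  Row 1: .....  (5 black, running=10)
  Row 2: .#.#.  (3 black, running=13)
  Row 3: #..#.  (3 black, running=16)
  Row 4: .##.#  (2 black, running=18)
  Row 5: ##.##  (1 black, running=19)
  Row 6: #####  (0 black, running=19)

Answer: 19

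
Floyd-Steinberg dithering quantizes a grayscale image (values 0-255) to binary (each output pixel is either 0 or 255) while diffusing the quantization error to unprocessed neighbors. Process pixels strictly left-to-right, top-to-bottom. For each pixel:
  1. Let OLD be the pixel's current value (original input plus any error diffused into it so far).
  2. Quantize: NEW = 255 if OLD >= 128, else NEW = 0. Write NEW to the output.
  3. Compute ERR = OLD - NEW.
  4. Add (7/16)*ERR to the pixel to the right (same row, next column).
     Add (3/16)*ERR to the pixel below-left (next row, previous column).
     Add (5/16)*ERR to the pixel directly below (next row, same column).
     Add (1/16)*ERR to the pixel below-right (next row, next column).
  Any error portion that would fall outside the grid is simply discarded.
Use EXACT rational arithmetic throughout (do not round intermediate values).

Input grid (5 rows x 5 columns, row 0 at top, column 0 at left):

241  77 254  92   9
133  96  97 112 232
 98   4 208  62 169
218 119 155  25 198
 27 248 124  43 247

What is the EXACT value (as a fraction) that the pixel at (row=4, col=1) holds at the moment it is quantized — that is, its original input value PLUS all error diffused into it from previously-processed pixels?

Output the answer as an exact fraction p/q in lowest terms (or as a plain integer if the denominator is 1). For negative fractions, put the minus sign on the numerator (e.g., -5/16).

(0,0): OLD=241 → NEW=255, ERR=-14
(0,1): OLD=567/8 → NEW=0, ERR=567/8
(0,2): OLD=36481/128 → NEW=255, ERR=3841/128
(0,3): OLD=215303/2048 → NEW=0, ERR=215303/2048
(0,4): OLD=1802033/32768 → NEW=0, ERR=1802033/32768
(1,0): OLD=18165/128 → NEW=255, ERR=-14475/128
(1,1): OLD=75187/1024 → NEW=0, ERR=75187/1024
(1,2): OLD=5329455/32768 → NEW=255, ERR=-3026385/32768
(1,3): OLD=15287299/131072 → NEW=0, ERR=15287299/131072
(1,4): OLD=643370409/2097152 → NEW=255, ERR=108596649/2097152
(2,0): OLD=1252193/16384 → NEW=0, ERR=1252193/16384
(2,1): OLD=18873019/524288 → NEW=0, ERR=18873019/524288
(2,2): OLD=1856774129/8388608 → NEW=255, ERR=-282320911/8388608
(2,3): OLD=11765593667/134217728 → NEW=0, ERR=11765593667/134217728
(2,4): OLD=495689014037/2147483648 → NEW=255, ERR=-51919316203/2147483648
(3,0): OLD=2085686481/8388608 → NEW=255, ERR=-53408559/8388608
(3,1): OLD=8451025661/67108864 → NEW=0, ERR=8451025661/67108864
(3,2): OLD=468716925679/2147483648 → NEW=255, ERR=-78891404561/2147483648
(3,3): OLD=127496127351/4294967296 → NEW=0, ERR=127496127351/4294967296
(3,4): OLD=14356235120499/68719476736 → NEW=255, ERR=-3167231447181/68719476736
(4,0): OLD=52207763871/1073741824 → NEW=0, ERR=52207763871/1073741824
(4,1): OLD=10353941110431/34359738368 → NEW=255, ERR=1592207826591/34359738368
Target (4,1): original=248, with diffused error = 10353941110431/34359738368

Answer: 10353941110431/34359738368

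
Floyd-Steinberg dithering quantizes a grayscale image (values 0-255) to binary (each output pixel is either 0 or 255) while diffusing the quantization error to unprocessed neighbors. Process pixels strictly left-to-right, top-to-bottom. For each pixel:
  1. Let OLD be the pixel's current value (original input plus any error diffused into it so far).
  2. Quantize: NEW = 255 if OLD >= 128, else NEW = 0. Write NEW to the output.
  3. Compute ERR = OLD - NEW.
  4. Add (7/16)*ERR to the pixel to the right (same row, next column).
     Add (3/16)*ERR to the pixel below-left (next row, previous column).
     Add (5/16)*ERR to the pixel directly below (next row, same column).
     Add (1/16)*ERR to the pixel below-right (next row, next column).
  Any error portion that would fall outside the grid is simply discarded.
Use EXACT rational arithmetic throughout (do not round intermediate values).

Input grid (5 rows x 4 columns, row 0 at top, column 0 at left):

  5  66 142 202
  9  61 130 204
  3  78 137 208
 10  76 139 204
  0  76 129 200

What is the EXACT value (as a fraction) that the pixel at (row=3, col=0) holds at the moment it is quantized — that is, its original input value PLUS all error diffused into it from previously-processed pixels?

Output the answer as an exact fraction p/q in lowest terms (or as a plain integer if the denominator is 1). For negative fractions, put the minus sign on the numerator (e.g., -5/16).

(0,0): OLD=5 → NEW=0, ERR=5
(0,1): OLD=1091/16 → NEW=0, ERR=1091/16
(0,2): OLD=43989/256 → NEW=255, ERR=-21291/256
(0,3): OLD=678355/4096 → NEW=255, ERR=-366125/4096
(1,0): OLD=5977/256 → NEW=0, ERR=5977/256
(1,1): OLD=158191/2048 → NEW=0, ERR=158191/2048
(1,2): OLD=8211995/65536 → NEW=0, ERR=8211995/65536
(1,3): OLD=236652973/1048576 → NEW=255, ERR=-30733907/1048576
(2,0): OLD=811957/32768 → NEW=0, ERR=811957/32768
(2,1): OLD=144632983/1048576 → NEW=255, ERR=-122753897/1048576
(2,2): OLD=260619123/2097152 → NEW=0, ERR=260619123/2097152
(2,3): OLD=8759100487/33554432 → NEW=255, ERR=202720327/33554432
(3,0): OLD=-70576411/16777216 → NEW=0, ERR=-70576411/16777216
Target (3,0): original=10, with diffused error = -70576411/16777216

Answer: -70576411/16777216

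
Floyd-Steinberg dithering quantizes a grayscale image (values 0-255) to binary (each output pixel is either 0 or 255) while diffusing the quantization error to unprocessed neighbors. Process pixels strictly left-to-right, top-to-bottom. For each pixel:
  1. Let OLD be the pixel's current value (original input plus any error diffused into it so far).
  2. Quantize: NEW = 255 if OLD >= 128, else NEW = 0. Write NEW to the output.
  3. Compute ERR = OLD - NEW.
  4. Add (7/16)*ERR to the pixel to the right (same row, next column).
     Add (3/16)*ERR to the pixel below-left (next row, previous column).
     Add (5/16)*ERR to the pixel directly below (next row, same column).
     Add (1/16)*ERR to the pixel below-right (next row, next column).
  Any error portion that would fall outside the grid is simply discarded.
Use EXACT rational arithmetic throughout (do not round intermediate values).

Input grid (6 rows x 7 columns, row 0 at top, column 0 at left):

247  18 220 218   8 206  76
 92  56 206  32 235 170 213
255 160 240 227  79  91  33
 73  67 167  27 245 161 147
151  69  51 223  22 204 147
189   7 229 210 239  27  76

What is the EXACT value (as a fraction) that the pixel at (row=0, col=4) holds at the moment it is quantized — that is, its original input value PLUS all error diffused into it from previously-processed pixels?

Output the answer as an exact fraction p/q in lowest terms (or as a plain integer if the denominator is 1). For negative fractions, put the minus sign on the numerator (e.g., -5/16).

Answer: -112005/8192

Derivation:
(0,0): OLD=247 → NEW=255, ERR=-8
(0,1): OLD=29/2 → NEW=0, ERR=29/2
(0,2): OLD=7243/32 → NEW=255, ERR=-917/32
(0,3): OLD=105197/512 → NEW=255, ERR=-25363/512
(0,4): OLD=-112005/8192 → NEW=0, ERR=-112005/8192
Target (0,4): original=8, with diffused error = -112005/8192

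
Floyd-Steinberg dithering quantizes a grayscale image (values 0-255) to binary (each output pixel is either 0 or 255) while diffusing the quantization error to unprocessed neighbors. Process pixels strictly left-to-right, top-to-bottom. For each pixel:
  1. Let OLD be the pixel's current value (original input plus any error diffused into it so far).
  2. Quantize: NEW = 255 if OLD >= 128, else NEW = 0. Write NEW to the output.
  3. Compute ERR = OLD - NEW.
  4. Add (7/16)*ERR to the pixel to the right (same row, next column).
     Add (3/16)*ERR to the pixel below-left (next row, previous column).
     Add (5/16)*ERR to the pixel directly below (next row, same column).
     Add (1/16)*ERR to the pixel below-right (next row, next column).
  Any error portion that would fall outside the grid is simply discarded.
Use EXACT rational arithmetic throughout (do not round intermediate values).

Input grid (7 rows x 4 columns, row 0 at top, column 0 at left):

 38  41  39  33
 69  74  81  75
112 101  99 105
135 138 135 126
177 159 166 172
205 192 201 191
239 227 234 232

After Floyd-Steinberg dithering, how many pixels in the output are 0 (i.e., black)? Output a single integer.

(0,0): OLD=38 → NEW=0, ERR=38
(0,1): OLD=461/8 → NEW=0, ERR=461/8
(0,2): OLD=8219/128 → NEW=0, ERR=8219/128
(0,3): OLD=125117/2048 → NEW=0, ERR=125117/2048
(1,0): OLD=11735/128 → NEW=0, ERR=11735/128
(1,1): OLD=150049/1024 → NEW=255, ERR=-111071/1024
(1,2): OLD=2250101/32768 → NEW=0, ERR=2250101/32768
(1,3): OLD=67185731/524288 → NEW=255, ERR=-66507709/524288
(2,0): OLD=1971195/16384 → NEW=0, ERR=1971195/16384
(2,1): OLD=72532921/524288 → NEW=255, ERR=-61160519/524288
(2,2): OLD=40745645/1048576 → NEW=0, ERR=40745645/1048576
(2,3): OLD=1453753337/16777216 → NEW=0, ERR=1453753337/16777216
(3,0): OLD=1264371723/8388608 → NEW=255, ERR=-874723317/8388608
(3,1): OLD=9493289045/134217728 → NEW=0, ERR=9493289045/134217728
(3,2): OLD=401673515819/2147483648 → NEW=255, ERR=-145934814421/2147483648
(3,3): OLD=4321632550061/34359738368 → NEW=0, ERR=4321632550061/34359738368
(4,0): OLD=338606607471/2147483648 → NEW=255, ERR=-209001722769/2147483648
(4,1): OLD=2048957926157/17179869184 → NEW=0, ERR=2048957926157/17179869184
(4,2): OLD=123665270563629/549755813888 → NEW=255, ERR=-16522461977811/549755813888
(4,3): OLD=1705642057488203/8796093022208 → NEW=255, ERR=-537361663174837/8796093022208
(5,0): OLD=54136775791231/274877906944 → NEW=255, ERR=-15957090479489/274877906944
(5,1): OLD=1690212034773913/8796093022208 → NEW=255, ERR=-552791685889127/8796093022208
(5,2): OLD=704183683395001/4398046511104 → NEW=255, ERR=-417318176936519/4398046511104
(5,3): OLD=18087238091237221/140737488355328 → NEW=255, ERR=-17800821439371419/140737488355328
(6,0): OLD=29424750182537771/140737488355328 → NEW=255, ERR=-6463309348070869/140737488355328
(6,1): OLD=373459482087520861/2251799813685248 → NEW=255, ERR=-200749470402217379/2251799813685248
(6,2): OLD=4961203575987113595/36028797018963968 → NEW=255, ERR=-4226139663848698245/36028797018963968
(6,3): OLD=77952194939593981533/576460752303423488 → NEW=255, ERR=-69045296897779007907/576460752303423488
Output grid:
  Row 0: ....  (4 black, running=4)
  Row 1: .#.#  (2 black, running=6)
  Row 2: .#..  (3 black, running=9)
  Row 3: #.#.  (2 black, running=11)
  Row 4: #.##  (1 black, running=12)
  Row 5: ####  (0 black, running=12)
  Row 6: ####  (0 black, running=12)

Answer: 12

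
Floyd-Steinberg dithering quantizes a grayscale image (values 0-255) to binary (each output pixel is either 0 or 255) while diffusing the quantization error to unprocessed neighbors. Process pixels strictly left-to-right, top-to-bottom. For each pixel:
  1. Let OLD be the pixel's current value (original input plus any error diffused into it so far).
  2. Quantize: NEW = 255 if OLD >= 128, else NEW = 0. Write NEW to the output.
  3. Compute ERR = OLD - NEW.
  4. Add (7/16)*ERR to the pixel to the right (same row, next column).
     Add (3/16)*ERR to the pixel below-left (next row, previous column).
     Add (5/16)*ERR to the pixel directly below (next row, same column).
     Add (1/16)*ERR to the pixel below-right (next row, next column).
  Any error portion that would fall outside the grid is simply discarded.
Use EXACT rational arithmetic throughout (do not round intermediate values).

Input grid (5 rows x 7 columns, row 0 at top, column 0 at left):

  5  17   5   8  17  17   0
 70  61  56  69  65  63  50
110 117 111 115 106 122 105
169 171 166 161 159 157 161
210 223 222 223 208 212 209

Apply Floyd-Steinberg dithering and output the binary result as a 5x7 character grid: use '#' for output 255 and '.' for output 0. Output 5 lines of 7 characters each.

(0,0): OLD=5 → NEW=0, ERR=5
(0,1): OLD=307/16 → NEW=0, ERR=307/16
(0,2): OLD=3429/256 → NEW=0, ERR=3429/256
(0,3): OLD=56771/4096 → NEW=0, ERR=56771/4096
(0,4): OLD=1511509/65536 → NEW=0, ERR=1511509/65536
(0,5): OLD=28406355/1048576 → NEW=0, ERR=28406355/1048576
(0,6): OLD=198844485/16777216 → NEW=0, ERR=198844485/16777216
(1,0): OLD=19241/256 → NEW=0, ERR=19241/256
(1,1): OLD=210335/2048 → NEW=0, ERR=210335/2048
(1,2): OLD=7137931/65536 → NEW=0, ERR=7137931/65536
(1,3): OLD=33067823/262144 → NEW=0, ERR=33067823/262144
(1,4): OLD=2237091245/16777216 → NEW=255, ERR=-2041098835/16777216
(1,5): OLD=2939865021/134217728 → NEW=0, ERR=2939865021/134217728
(1,6): OLD=139543030387/2147483648 → NEW=0, ERR=139543030387/2147483648
(2,0): OLD=5005125/32768 → NEW=255, ERR=-3350715/32768
(2,1): OLD=135766471/1048576 → NEW=255, ERR=-131620409/1048576
(2,2): OLD=2016467989/16777216 → NEW=0, ERR=2016467989/16777216
(2,3): OLD=25635535277/134217728 → NEW=255, ERR=-8589985363/134217728
(2,4): OLD=55804868093/1073741824 → NEW=0, ERR=55804868093/1073741824
(2,5): OLD=5365713876159/34359738368 → NEW=255, ERR=-3396019407681/34359738368
(2,6): OLD=45868272480809/549755813888 → NEW=0, ERR=45868272480809/549755813888
(3,0): OLD=1904373877/16777216 → NEW=0, ERR=1904373877/16777216
(3,1): OLD=26518642641/134217728 → NEW=255, ERR=-7706877999/134217728
(3,2): OLD=170287745347/1073741824 → NEW=255, ERR=-103516419773/1073741824
(3,3): OLD=498553285317/4294967296 → NEW=0, ERR=498553285317/4294967296
(3,4): OLD=111871842804853/549755813888 → NEW=255, ERR=-28315889736587/549755813888
(3,5): OLD=538635366811055/4398046511104 → NEW=0, ERR=538635366811055/4398046511104
(3,6): OLD=16499855795330481/70368744177664 → NEW=255, ERR=-1444173969973839/70368744177664
(4,0): OLD=504025887163/2147483648 → NEW=255, ERR=-43582443077/2147483648
(4,1): OLD=6363255652223/34359738368 → NEW=255, ERR=-2398477631617/34359738368
(4,2): OLD=98686138178001/549755813888 → NEW=255, ERR=-41501594363439/549755813888
(4,3): OLD=926071804938827/4398046511104 → NEW=255, ERR=-195430055392693/4398046511104
(4,4): OLD=7131238738169777/35184372088832 → NEW=255, ERR=-1840776144482383/35184372088832
(4,5): OLD=248053787776562673/1125899906842624 → NEW=255, ERR=-39050688468306447/1125899906842624
(4,6): OLD=3514011205509312487/18014398509481984 → NEW=255, ERR=-1079660414408593433/18014398509481984
Row 0: .......
Row 1: ....#..
Row 2: ##.#.#.
Row 3: .##.#.#
Row 4: #######

Answer: .......
....#..
##.#.#.
.##.#.#
#######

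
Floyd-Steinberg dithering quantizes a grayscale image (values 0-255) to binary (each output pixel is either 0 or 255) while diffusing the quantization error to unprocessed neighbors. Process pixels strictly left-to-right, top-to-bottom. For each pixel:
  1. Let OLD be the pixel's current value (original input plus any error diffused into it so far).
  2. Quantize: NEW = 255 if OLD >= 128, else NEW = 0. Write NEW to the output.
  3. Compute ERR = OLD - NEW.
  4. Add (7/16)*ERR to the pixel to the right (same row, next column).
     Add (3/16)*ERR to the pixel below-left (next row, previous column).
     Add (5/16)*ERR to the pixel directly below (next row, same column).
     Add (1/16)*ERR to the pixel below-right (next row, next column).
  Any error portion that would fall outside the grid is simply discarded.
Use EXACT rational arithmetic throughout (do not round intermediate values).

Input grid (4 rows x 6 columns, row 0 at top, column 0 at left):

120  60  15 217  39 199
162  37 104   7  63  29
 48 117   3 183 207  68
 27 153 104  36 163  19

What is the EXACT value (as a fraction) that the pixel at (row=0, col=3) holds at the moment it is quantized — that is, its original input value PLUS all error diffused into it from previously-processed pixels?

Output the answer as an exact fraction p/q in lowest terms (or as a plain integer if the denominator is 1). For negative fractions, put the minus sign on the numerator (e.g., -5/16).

(0,0): OLD=120 → NEW=0, ERR=120
(0,1): OLD=225/2 → NEW=0, ERR=225/2
(0,2): OLD=2055/32 → NEW=0, ERR=2055/32
(0,3): OLD=125489/512 → NEW=255, ERR=-5071/512
Target (0,3): original=217, with diffused error = 125489/512

Answer: 125489/512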